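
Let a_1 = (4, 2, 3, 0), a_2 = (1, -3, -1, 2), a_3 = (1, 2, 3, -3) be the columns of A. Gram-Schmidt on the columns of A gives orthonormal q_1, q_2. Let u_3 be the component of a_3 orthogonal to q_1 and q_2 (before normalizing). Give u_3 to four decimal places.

u_3 = (-0.0220, -1.2512, 0.8634, -1.4341)

a_1 = (4, 2, 3, 0); ‖a_1‖ = 5.3852, so q_1 = (0.7428, 0.3714, 0.5571, 0.0000).
q_1·a_2 = 0.7428·1 + 0.3714·(-3) + 0.5571·(-1) + 0.0000·2 = -0.9285.
u_2 = a_2 + 0.9285·q_1 = (1.6897, -2.6552, -0.4828, 2.0000).
‖u_2‖ = 3.7600, so q_2 = (0.4494, -0.7062, -0.1284, 0.5319).
q_1·a_3 = 0.7428·1 + 0.3714·2 + 0.5571·3 + 0.0000·(-3) = 3.1568; q_2·a_3 = 0.4494·1 + (-0.7062)·2 + (-0.1284)·3 + 0.5319·(-3) = -2.9438.
u_3 = a_3 − 3.1568·q_1 + 2.9438·q_2 = (-0.0220, -1.2512, 0.8634, -1.4341).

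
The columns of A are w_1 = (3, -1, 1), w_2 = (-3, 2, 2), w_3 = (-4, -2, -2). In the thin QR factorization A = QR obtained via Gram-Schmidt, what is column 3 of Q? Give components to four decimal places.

e_3 = (-0.3885, -0.8742, 0.2914)

w_1 = (3, -1, 1); ‖w_1‖ = 3.3166, so e_1 = (0.9045, -0.3015, 0.3015).
e_1·w_2 = 0.9045·(-3) + (-0.3015)·2 + 0.3015·2 = -2.7136.
u_2 = w_2 + 2.7136·e_1 = (-0.5455, 1.1818, 2.8182).
‖u_2‖ = 3.1042, so e_2 = (-0.1757, 0.3807, 0.9078).
e_1·w_3 = 0.9045·(-4) + (-0.3015)·(-2) + 0.3015·(-2) = -3.6181; e_2·w_3 = (-0.1757)·(-4) + 0.3807·(-2) + 0.9078·(-2) = -1.8743.
u_3 = w_3 + 3.6181·e_1 + 1.8743·e_2 = (-1.0566, -2.3774, 0.7925).
‖u_3‖ = 2.7196, so e_3 = (-0.3885, -0.8742, 0.2914).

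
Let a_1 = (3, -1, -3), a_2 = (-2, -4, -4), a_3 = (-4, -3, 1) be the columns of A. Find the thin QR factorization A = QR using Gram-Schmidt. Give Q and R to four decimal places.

Q = [[0.6882, -0.6455, 0.3310], [-0.2294, -0.6266, -0.7448], [-0.6882, -0.4367, 0.5793]], R = [[4.3589, 2.2942, -2.7530], [0.0000, 5.5441, 4.0252], [0.0000, 0.0000, 1.4897]]

a_1 = (3, -1, -3); ‖a_1‖ = 4.3589, so q_1 = (0.6882, -0.2294, -0.6882).
q_1·a_2 = 0.6882·(-2) + (-0.2294)·(-4) + (-0.6882)·(-4) = 2.2942.
u_2 = a_2 − 2.2942·q_1 = (-3.5789, -3.4737, -2.4211).
‖u_2‖ = 5.5441, so q_2 = (-0.6455, -0.6266, -0.4367).
q_1·a_3 = 0.6882·(-4) + (-0.2294)·(-3) + (-0.6882)·1 = -2.7530; q_2·a_3 = (-0.6455)·(-4) + (-0.6266)·(-3) + (-0.4367)·1 = 4.0252.
u_3 = a_3 + 2.7530·q_1 − 4.0252·q_2 = (0.4932, -1.1096, 0.8630).
‖u_3‖ = 1.4897, so q_3 = (0.3310, -0.7448, 0.5793).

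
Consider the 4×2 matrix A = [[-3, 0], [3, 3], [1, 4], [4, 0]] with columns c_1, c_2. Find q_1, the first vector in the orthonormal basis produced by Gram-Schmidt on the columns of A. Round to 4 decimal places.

q_1 = (-0.5071, 0.5071, 0.1690, 0.6761)

q_1 = c_1/‖c_1‖ = (-3, 3, 1, 4)/5.9161 = (-0.5071, 0.5071, 0.1690, 0.6761).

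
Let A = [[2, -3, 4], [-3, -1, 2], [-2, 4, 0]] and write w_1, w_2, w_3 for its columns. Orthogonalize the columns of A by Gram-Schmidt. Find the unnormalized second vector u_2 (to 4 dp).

w_1 = (2, -3, -2); ‖w_1‖ = 4.1231, so q_1 = (0.4851, -0.7276, -0.4851).
q_1·w_2 = 0.4851·(-3) + (-0.7276)·(-1) + (-0.4851)·4 = -2.6679.
u_2 = w_2 + 2.6679·q_1 = (-1.7059, -2.9412, 2.7059).

u_2 = (-1.7059, -2.9412, 2.7059)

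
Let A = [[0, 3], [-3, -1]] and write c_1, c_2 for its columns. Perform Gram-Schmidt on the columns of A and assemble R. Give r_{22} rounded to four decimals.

r_{22} = 3.0000

c_1 = (0, -3); ‖c_1‖ = 3.0000, so q_1 = (0.0000, -1.0000).
q_1·c_2 = 0.0000·3 + (-1.0000)·(-1) = 1.0000.
u_2 = c_2 − 1.0000·q_1 = (3.0000, 0.0000).
r_{22} = ‖u_2‖ = 3.0000.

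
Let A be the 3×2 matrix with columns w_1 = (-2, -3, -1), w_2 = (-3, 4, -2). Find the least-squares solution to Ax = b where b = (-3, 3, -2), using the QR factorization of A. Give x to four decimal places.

x = (0.1821, 0.8872)

w_1 = (-2, -3, -1); ‖w_1‖ = 3.7417, so q_1 = (-0.5345, -0.8018, -0.2673).
q_1·w_2 = (-0.5345)·(-3) + (-0.8018)·4 + (-0.2673)·(-2) = -1.0690.
u_2 = w_2 + 1.0690·q_1 = (-3.5714, 3.1429, -2.2857).
‖u_2‖ = 5.2780, so q_2 = (-0.6767, 0.5955, -0.4331).
Qᵀb = (-0.2673, 4.6825).
Back-substitute: x_2 = 4.6825/5.2780 = 0.8872.
x_1 = (-0.2673 + 1.0690·0.8872)/3.7417 = 0.1821.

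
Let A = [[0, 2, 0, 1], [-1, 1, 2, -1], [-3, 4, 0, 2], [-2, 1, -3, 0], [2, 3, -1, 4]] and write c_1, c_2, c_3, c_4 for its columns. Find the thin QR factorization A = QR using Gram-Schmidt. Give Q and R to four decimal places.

c_1 = (0, -1, -3, -2, 2); ‖c_1‖ = 4.2426, so e_1 = (0.0000, -0.2357, -0.7071, -0.4714, 0.4714).
e_1·c_2 = 0.0000·2 + (-0.2357)·1 + (-0.7071)·4 + (-0.4714)·1 + 0.4714·3 = -2.1213.
u_2 = c_2 + 2.1213·e_1 = (2.0000, 0.5000, 2.5000, 0.0000, 4.0000).
‖u_2‖ = 5.1478, so e_2 = (0.3885, 0.0971, 0.4856, 0.0000, 0.7770).
e_1·c_3 = 0.0000·0 + (-0.2357)·2 + (-0.7071)·0 + (-0.4714)·(-3) + 0.4714·(-1) = 0.4714; e_2·c_3 = 0.3885·0 + 0.0971·2 + 0.4856·0 + 0.0000·(-3) + 0.7770·(-1) = -0.5828.
u_3 = c_3 − 0.4714·e_1 + 0.5828·e_2 = (0.2264, 2.1677, 0.6164, -2.7778, -0.7694).
‖u_3‖ = 3.6658, so e_3 = (0.0618, 0.5913, 0.1681, -0.7578, -0.2099).
e_1·c_4 = 0.0000·1 + (-0.2357)·(-1) + (-0.7071)·2 + (-0.4714)·0 + 0.4714·4 = 0.7071; e_2·c_4 = 0.3885·1 + 0.0971·(-1) + 0.4856·2 + 0.0000·0 + 0.7770·4 = 4.3708; e_3·c_4 = 0.0618·1 + 0.5913·(-1) + 0.1681·2 + (-0.7578)·0 + (-0.2099)·4 = -1.0328.
u_4 = c_4 − 0.7071·e_1 − 4.3708·e_2 + 1.0328·e_3 = (-0.6343, -0.6471, 0.5510, -0.4493, 0.0537).
‖u_4‖ = 1.1530, so e_4 = (-0.5501, -0.5612, 0.4779, -0.3897, 0.0465).

Q = [[0.0000, 0.3885, 0.0618, -0.5501], [-0.2357, 0.0971, 0.5913, -0.5612], [-0.7071, 0.4856, 0.1681, 0.4779], [-0.4714, 0.0000, -0.7578, -0.3897], [0.4714, 0.7770, -0.2099, 0.0465]], R = [[4.2426, -2.1213, 0.4714, 0.7071], [0.0000, 5.1478, -0.5828, 4.3708], [0.0000, 0.0000, 3.6658, -1.0328], [0.0000, 0.0000, 0.0000, 1.1530]]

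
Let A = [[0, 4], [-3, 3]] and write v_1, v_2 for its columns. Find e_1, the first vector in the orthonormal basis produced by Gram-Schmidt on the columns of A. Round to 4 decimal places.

e_1 = (0.0000, -1.0000)

v_1 = (0, -3); ‖v_1‖ = 3.0000, so e_1 = (0.0000, -1.0000).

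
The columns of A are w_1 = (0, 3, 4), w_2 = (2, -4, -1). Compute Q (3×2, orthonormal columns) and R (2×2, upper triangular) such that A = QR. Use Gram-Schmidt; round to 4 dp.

w_1 = (0, 3, 4); ‖w_1‖ = 5.0000, so e_1 = (0.0000, 0.6000, 0.8000).
e_1·w_2 = 0.0000·2 + 0.6000·(-4) + 0.8000·(-1) = -3.2000.
u_2 = w_2 + 3.2000·e_1 = (2.0000, -2.0800, 1.5600).
‖u_2‖ = 3.2802, so e_2 = (0.6097, -0.6341, 0.4756).

Q = [[0.0000, 0.6097], [0.6000, -0.6341], [0.8000, 0.4756]], R = [[5.0000, -3.2000], [0.0000, 3.2802]]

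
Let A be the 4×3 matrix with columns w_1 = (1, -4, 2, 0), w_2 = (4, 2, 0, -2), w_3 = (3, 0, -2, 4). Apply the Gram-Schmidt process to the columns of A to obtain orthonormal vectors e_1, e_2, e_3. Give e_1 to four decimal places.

e_1 = (0.2182, -0.8729, 0.4364, 0.0000)

e_1 = w_1/‖w_1‖ = (1, -4, 2, 0)/4.5826 = (0.2182, -0.8729, 0.4364, 0.0000).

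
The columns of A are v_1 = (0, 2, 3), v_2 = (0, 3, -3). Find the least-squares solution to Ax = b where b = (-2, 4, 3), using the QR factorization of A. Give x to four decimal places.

v_1 = (0, 2, 3); ‖v_1‖ = 3.6056, so q_1 = (0.0000, 0.5547, 0.8321).
q_1·v_2 = 0.0000·0 + 0.5547·3 + 0.8321·(-3) = -0.8321.
u_2 = v_2 + 0.8321·q_1 = (0.0000, 3.4615, -2.3077).
‖u_2‖ = 4.1603, so q_2 = (0.0000, 0.8321, -0.5547).
Qᵀb = (4.7150, 1.6641).
Back-substitute: x_2 = 1.6641/4.1603 = 0.4000.
x_1 = (4.7150 + 0.8321·0.4000)/3.6056 = 1.4000.

x = (1.4000, 0.4000)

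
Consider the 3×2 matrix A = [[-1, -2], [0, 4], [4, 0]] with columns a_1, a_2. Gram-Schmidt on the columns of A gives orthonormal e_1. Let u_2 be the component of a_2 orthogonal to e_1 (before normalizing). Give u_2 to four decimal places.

u_2 = (-1.8824, 4.0000, -0.4706)

a_1 = (-1, 0, 4); ‖a_1‖ = 4.1231, so e_1 = (-0.2425, 0.0000, 0.9701).
e_1·a_2 = (-0.2425)·(-2) + 0.0000·4 + 0.9701·0 = 0.4851.
u_2 = a_2 − 0.4851·e_1 = (-1.8824, 4.0000, -0.4706).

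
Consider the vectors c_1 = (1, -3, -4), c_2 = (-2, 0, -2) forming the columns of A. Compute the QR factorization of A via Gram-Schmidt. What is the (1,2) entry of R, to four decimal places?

r_{12} = 1.1767

q_1 = c_1/‖c_1‖ = (1, -3, -4)/5.0990 = (0.1961, -0.5883, -0.7845).
r_{12} = q_1·c_2 = 1.1767.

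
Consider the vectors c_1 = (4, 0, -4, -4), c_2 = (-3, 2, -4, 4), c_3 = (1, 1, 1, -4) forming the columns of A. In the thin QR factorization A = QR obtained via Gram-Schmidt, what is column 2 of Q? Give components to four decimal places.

q_2 = (-0.3086, 0.3086, -0.7715, 0.4629)

q_1 = c_1/‖c_1‖ = (4, 0, -4, -4)/6.9282 = (0.5774, 0.0000, -0.5774, -0.5774).
r_{12} = q_1·c_2 = -1.7321.
u_2 = c_2 + 1.7321·q_1 = (-2.0000, 2.0000, -5.0000, 3.0000).
‖u_2‖ = 6.4807, so q_2 = (-0.3086, 0.3086, -0.7715, 0.4629).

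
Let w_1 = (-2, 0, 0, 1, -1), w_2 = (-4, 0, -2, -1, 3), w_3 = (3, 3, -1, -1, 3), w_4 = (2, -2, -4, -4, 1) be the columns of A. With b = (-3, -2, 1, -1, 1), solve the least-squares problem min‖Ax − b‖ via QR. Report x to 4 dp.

w_1 = (-2, 0, 0, 1, -1); ‖w_1‖ = 2.4495, so q_1 = (-0.8165, 0.0000, 0.0000, 0.4082, -0.4082).
q_1·w_2 = (-0.8165)·(-4) + 0.0000·0 + 0.0000·(-2) + 0.4082·(-1) + (-0.4082)·3 = 1.6330.
u_2 = w_2 − 1.6330·q_1 = (-2.6667, 0.0000, -2.0000, -1.6667, 3.6667).
‖u_2‖ = 5.2281, so q_2 = (-0.5101, 0.0000, -0.3825, -0.3188, 0.7013).
q_1·w_3 = (-0.8165)·3 + 0.0000·3 + 0.0000·(-1) + 0.4082·(-1) + (-0.4082)·3 = -4.0825; q_2·w_3 = (-0.5101)·3 + 0.0000·3 + (-0.3825)·(-1) + (-0.3188)·(-1) + 0.7013·3 = 1.2752.
u_3 = w_3 + 4.0825·q_1 − 1.2752·q_2 = (0.3171, 3.0000, -0.5122, 1.0732, 0.4390).
‖u_3‖ = 3.2722, so q_3 = (0.0969, 0.9168, -0.1565, 0.3280, 0.1342).
q_1·w_4 = (-0.8165)·2 + 0.0000·(-2) + 0.0000·(-4) + 0.4082·(-4) + (-0.4082)·1 = -3.6742; q_2·w_4 = (-0.5101)·2 + 0.0000·(-2) + (-0.3825)·(-4) + (-0.3188)·(-4) + 0.7013·1 = 2.4865; q_3·w_4 = 0.0969·2 + 0.9168·(-2) + (-0.1565)·(-4) + 0.3280·(-4) + 0.1342·1 = -2.1914.
u_4 = w_4 + 3.6742·q_1 − 2.4865·q_2 + 2.1914·q_3 = (0.4806, 0.0091, -3.3918, -0.9886, -1.9499).
‖u_4‖ = 4.0638, so q_4 = (0.1183, 0.0022, -0.8346, -0.2433, -0.4798).
Qᵀb = (1.6330, 2.1678, -2.4747, -1.4305).
Back-substitute: x_4 = -1.4305/4.0638 = -0.3520.
x_3 = (-2.4747 + 2.1914·(-0.3520))/3.2722 = -0.9920.
x_2 = (2.1678 − 1.2752·(-0.9920) − 2.4865·(-0.3520))/5.2281 = 0.8240.
x_1 = (1.6330 − 1.6330·0.8240 + 4.0825·(-0.9920) + 3.6742·(-0.3520))/2.4495 = -2.0640.

x = (-2.0640, 0.8240, -0.9920, -0.3520)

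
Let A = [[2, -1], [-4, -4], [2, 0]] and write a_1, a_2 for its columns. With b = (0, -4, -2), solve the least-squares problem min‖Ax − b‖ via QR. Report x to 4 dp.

x = (-0.0943, 1.0189)

a_1 = (2, -4, 2); ‖a_1‖ = 4.8990, so e_1 = (0.4082, -0.8165, 0.4082).
e_1·a_2 = 0.4082·(-1) + (-0.8165)·(-4) + 0.4082·0 = 2.8577.
u_2 = a_2 − 2.8577·e_1 = (-2.1667, -1.6667, -1.1667).
‖u_2‖ = 2.9721, so e_2 = (-0.7290, -0.5608, -0.3925).
Qᵀb = (2.4495, 3.0282).
Back-substitute: x_2 = 3.0282/2.9721 = 1.0189.
x_1 = (2.4495 − 2.8577·1.0189)/4.8990 = -0.0943.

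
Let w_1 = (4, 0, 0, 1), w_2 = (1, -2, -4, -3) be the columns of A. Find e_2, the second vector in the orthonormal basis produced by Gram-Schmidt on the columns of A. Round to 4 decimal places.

e_2 = (0.1398, -0.3655, -0.7310, -0.5590)

e_1 = w_1/‖w_1‖ = (4, 0, 0, 1)/4.1231 = (0.9701, 0.0000, 0.0000, 0.2425).
r_{12} = e_1·w_2 = 0.2425.
u_2 = w_2 − 0.2425·e_1 = (0.7647, -2.0000, -4.0000, -3.0588).
‖u_2‖ = 5.4719, so e_2 = (0.1398, -0.3655, -0.7310, -0.5590).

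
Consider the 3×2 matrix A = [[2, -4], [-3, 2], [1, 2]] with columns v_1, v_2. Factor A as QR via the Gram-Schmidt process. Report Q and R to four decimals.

Q = [[0.5345, -0.6172], [-0.8018, -0.1543], [0.2673, 0.7715]], R = [[3.7417, -3.2071], [0.0000, 3.7033]]

v_1 = (2, -3, 1); ‖v_1‖ = 3.7417, so e_1 = (0.5345, -0.8018, 0.2673).
e_1·v_2 = 0.5345·(-4) + (-0.8018)·2 + 0.2673·2 = -3.2071.
u_2 = v_2 + 3.2071·e_1 = (-2.2857, -0.5714, 2.8571).
‖u_2‖ = 3.7033, so e_2 = (-0.6172, -0.1543, 0.7715).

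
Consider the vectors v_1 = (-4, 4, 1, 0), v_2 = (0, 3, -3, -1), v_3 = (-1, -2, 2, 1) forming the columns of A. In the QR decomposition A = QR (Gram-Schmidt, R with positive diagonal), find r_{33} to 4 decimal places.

v_1 = (-4, 4, 1, 0); ‖v_1‖ = 5.7446, so q_1 = (-0.6963, 0.6963, 0.1741, 0.0000).
q_1·v_2 = (-0.6963)·0 + 0.6963·3 + 0.1741·(-3) + 0.0000·(-1) = 1.5667.
u_2 = v_2 − 1.5667·q_1 = (1.0909, 1.9091, -3.2727, -1.0000).
‖u_2‖ = 4.0676, so q_2 = (0.2682, 0.4693, -0.8046, -0.2458).
q_1·v_3 = (-0.6963)·(-1) + 0.6963·(-2) + 0.1741·2 + 0.0000·1 = -0.3482; q_2·v_3 = 0.2682·(-1) + 0.4693·(-2) + (-0.8046)·2 + (-0.2458)·1 = -3.0619.
u_3 = v_3 + 0.3482·q_1 + 3.0619·q_2 = (-0.4212, -0.3205, -0.4029, 0.2473).
r_{33} = ‖u_3‖ = 0.7097.

r_{33} = 0.7097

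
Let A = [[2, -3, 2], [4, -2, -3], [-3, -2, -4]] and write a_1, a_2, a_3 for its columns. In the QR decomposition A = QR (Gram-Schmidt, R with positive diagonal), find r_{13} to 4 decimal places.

r_{13} = 0.7428

a_1 = (2, 4, -3); ‖a_1‖ = 5.3852, so q_1 = (0.3714, 0.7428, -0.5571).
r_{13} = q_1·a_3 = 0.7428.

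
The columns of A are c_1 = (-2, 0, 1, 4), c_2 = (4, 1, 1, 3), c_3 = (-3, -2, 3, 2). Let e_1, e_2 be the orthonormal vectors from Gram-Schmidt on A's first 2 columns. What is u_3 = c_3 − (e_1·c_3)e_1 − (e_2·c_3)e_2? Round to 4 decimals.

u_3 = (0.1882, -1.6494, 2.4576, -0.5203)

e_1 = c_1/‖c_1‖ = (-2, 0, 1, 4)/4.5826 = (-0.4364, 0.0000, 0.2182, 0.8729).
r_{12} = e_1·c_2 = 1.0911.
u_2 = c_2 − 1.0911·e_1 = (4.4762, 1.0000, 0.7619, 2.0476).
‖u_2‖ = 5.0803, so e_2 = (0.8811, 0.1968, 0.1500, 0.4031).
r_{13} = e_1·c_3 = 3.7097; r_{23} = e_2·c_3 = -1.7809.
u_3 = c_3 − 3.7097·e_1 + 1.7809·e_2 = (0.1882, -1.6494, 2.4576, -0.5203).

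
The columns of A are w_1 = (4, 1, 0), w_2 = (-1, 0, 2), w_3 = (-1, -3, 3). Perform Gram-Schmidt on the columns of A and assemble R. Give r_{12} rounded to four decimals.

w_1 = (4, 1, 0); ‖w_1‖ = 4.1231, so e_1 = (0.9701, 0.2425, 0.0000).
r_{12} = e_1·w_2 = -0.9701.

r_{12} = -0.9701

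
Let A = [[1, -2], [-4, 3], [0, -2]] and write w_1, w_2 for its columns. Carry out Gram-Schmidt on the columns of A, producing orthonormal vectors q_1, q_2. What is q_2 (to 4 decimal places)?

q_1 = w_1/‖w_1‖ = (1, -4, 0)/4.1231 = (0.2425, -0.9701, 0.0000).
r_{12} = q_1·w_2 = -3.3955.
u_2 = w_2 + 3.3955·q_1 = (-1.1765, -0.2941, -2.0000).
‖u_2‖ = 2.3389, so q_2 = (-0.5030, -0.1257, -0.8551).

q_2 = (-0.5030, -0.1257, -0.8551)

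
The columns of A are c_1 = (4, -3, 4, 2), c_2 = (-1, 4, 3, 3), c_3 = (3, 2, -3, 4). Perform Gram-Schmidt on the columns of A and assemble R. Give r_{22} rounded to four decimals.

q_1 = c_1/‖c_1‖ = (4, -3, 4, 2)/6.7082 = (0.5963, -0.4472, 0.5963, 0.2981).
r_{12} = q_1·c_2 = 0.2981.
u_2 = c_2 − 0.2981·q_1 = (-1.1778, 4.1333, 2.8222, 2.9111).
r_{22} = ‖u_2‖ = 5.9086.

r_{22} = 5.9086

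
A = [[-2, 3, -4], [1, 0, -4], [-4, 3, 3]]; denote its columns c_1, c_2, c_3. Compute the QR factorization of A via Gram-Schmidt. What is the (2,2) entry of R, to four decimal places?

r_{22} = 1.6036

q_1 = c_1/‖c_1‖ = (-2, 1, -4)/4.5826 = (-0.4364, 0.2182, -0.8729).
r_{12} = q_1·c_2 = -3.9279.
u_2 = c_2 + 3.9279·q_1 = (1.2857, 0.8571, -0.4286).
r_{22} = ‖u_2‖ = 1.6036.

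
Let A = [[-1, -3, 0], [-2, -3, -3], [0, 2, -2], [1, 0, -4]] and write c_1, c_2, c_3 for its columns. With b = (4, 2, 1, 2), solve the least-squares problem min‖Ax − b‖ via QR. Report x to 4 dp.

x = (0.2266, -0.7192, -0.4433)

c_1 = (-1, -2, 0, 1); ‖c_1‖ = 2.4495, so q_1 = (-0.4082, -0.8165, 0.0000, 0.4082).
q_1·c_2 = (-0.4082)·(-3) + (-0.8165)·(-3) + 0.0000·2 + 0.4082·0 = 3.6742.
u_2 = c_2 − 3.6742·q_1 = (-1.5000, 0.0000, 2.0000, -1.5000).
‖u_2‖ = 2.9155, so q_2 = (-0.5145, 0.0000, 0.6860, -0.5145).
q_1·c_3 = (-0.4082)·0 + (-0.8165)·(-3) + 0.0000·(-2) + 0.4082·(-4) = 0.8165; q_2·c_3 = (-0.5145)·0 + 0.0000·(-3) + 0.6860·(-2) + (-0.5145)·(-4) = 0.6860.
u_3 = c_3 − 0.8165·q_1 − 0.6860·q_2 = (0.6863, -2.3333, -2.4706, -3.9804).
‖u_3‖ = 5.2785, so q_3 = (0.1300, -0.4420, -0.4680, -0.7541).
Qᵀb = (-2.4495, -2.4010, -2.3402).
Back-substitute: x_3 = -2.3402/5.2785 = -0.4433.
x_2 = (-2.4010 − 0.6860·(-0.4433))/2.9155 = -0.7192.
x_1 = (-2.4495 − 3.6742·(-0.7192) − 0.8165·(-0.4433))/2.4495 = 0.2266.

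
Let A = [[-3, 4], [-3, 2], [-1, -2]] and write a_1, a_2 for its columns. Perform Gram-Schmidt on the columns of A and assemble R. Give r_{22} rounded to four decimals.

r_{22} = 3.2444

q_1 = a_1/‖a_1‖ = (-3, -3, -1)/4.3589 = (-0.6882, -0.6882, -0.2294).
r_{12} = q_1·a_2 = -3.6707.
u_2 = a_2 + 3.6707·q_1 = (1.4737, -0.5263, -2.8421).
r_{22} = ‖u_2‖ = 3.2444.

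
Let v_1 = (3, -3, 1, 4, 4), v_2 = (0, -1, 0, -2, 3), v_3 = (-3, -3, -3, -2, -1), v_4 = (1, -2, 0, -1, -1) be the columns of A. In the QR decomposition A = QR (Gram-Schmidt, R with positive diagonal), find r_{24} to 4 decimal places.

r_{24} = 0.2389

e_1 = v_1/‖v_1‖ = (3, -3, 1, 4, 4)/7.1414 = (0.4201, -0.4201, 0.1400, 0.5601, 0.5601).
r_{12} = e_1·v_2 = 0.9802.
u_2 = v_2 − 0.9802·e_1 = (-0.4118, -0.5882, -0.1373, -2.5490, 2.4510).
‖u_2‖ = 3.6110, so e_2 = (-0.1140, -0.1629, -0.0380, -0.7059, 0.6788).
r_{24} = e_2·v_4 = 0.2389.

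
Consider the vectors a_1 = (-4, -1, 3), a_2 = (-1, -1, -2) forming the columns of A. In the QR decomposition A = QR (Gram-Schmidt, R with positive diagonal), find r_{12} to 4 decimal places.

a_1 = (-4, -1, 3); ‖a_1‖ = 5.0990, so q_1 = (-0.7845, -0.1961, 0.5883).
r_{12} = q_1·a_2 = -0.1961.

r_{12} = -0.1961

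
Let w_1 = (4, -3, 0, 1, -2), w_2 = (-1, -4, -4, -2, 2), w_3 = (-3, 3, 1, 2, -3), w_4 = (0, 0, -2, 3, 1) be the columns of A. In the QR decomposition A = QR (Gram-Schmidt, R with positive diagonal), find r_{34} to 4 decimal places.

r_{34} = 0.9398

q_1 = w_1/‖w_1‖ = (4, -3, 0, 1, -2)/5.4772 = (0.7303, -0.5477, 0.0000, 0.1826, -0.3651).
r_{12} = q_1·w_2 = 0.3651.
u_2 = w_2 − 0.3651·q_1 = (-1.2667, -3.8000, -4.0000, -2.0667, 2.1333).
‖u_2‖ = 6.3927, so q_2 = (-0.1981, -0.5944, -0.6257, -0.3233, 0.3337).
r_{13} = q_1·w_3 = -2.3735; r_{23} = q_2·w_3 = -3.4623.
u_3 = w_3 + 2.3735·q_1 + 3.4623·q_2 = (-1.9527, -0.3581, -1.1664, 1.3140, -2.7113).
‖u_3‖ = 3.7920, so q_3 = (-0.5150, -0.0944, -0.3076, 0.3465, -0.7150).
r_{34} = q_3·w_4 = 0.9398.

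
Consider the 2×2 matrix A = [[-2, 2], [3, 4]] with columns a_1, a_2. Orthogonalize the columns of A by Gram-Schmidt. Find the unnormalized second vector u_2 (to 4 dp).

a_1 = (-2, 3); ‖a_1‖ = 3.6056, so e_1 = (-0.5547, 0.8321).
e_1·a_2 = (-0.5547)·2 + 0.8321·4 = 2.2188.
u_2 = a_2 − 2.2188·e_1 = (3.2308, 2.1538).

u_2 = (3.2308, 2.1538)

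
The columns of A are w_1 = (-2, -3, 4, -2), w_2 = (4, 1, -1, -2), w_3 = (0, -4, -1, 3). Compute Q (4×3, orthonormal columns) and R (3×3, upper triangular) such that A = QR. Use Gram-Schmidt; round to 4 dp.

Q = [[-0.3482, 0.7785, 0.3482], [-0.5222, 0.0000, -0.8124], [0.6963, 0.0778, -0.2321], [-0.3482, -0.6228, 0.4062]], R = [[5.7446, -1.9149, 0.3482], [0.0000, 4.2817, -1.9462], [0.0000, 0.0000, 4.7001]]

w_1 = (-2, -3, 4, -2); ‖w_1‖ = 5.7446, so q_1 = (-0.3482, -0.5222, 0.6963, -0.3482).
q_1·w_2 = (-0.3482)·4 + (-0.5222)·1 + 0.6963·(-1) + (-0.3482)·(-2) = -1.9149.
u_2 = w_2 + 1.9149·q_1 = (3.3333, 0.0000, 0.3333, -2.6667).
‖u_2‖ = 4.2817, so q_2 = (0.7785, 0.0000, 0.0778, -0.6228).
q_1·w_3 = (-0.3482)·0 + (-0.5222)·(-4) + 0.6963·(-1) + (-0.3482)·3 = 0.3482; q_2·w_3 = 0.7785·0 + 0.0000·(-4) + 0.0778·(-1) + (-0.6228)·3 = -1.9462.
u_3 = w_3 − 0.3482·q_1 + 1.9462·q_2 = (1.6364, -3.8182, -1.0909, 1.9091).
‖u_3‖ = 4.7001, so q_3 = (0.3482, -0.8124, -0.2321, 0.4062).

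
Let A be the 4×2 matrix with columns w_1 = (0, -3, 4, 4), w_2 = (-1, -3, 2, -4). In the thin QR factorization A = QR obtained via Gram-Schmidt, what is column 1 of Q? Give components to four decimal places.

q_1 = w_1/‖w_1‖ = (0, -3, 4, 4)/6.4031 = (0.0000, -0.4685, 0.6247, 0.6247).

q_1 = (0.0000, -0.4685, 0.6247, 0.6247)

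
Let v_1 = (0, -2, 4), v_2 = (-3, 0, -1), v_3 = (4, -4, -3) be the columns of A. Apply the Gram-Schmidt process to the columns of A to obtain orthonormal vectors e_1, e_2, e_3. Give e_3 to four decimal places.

v_1 = (0, -2, 4); ‖v_1‖ = 4.4721, so e_1 = (0.0000, -0.4472, 0.8944).
e_1·v_2 = 0.0000·(-3) + (-0.4472)·0 + 0.8944·(-1) = -0.8944.
u_2 = v_2 + 0.8944·e_1 = (-3.0000, -0.4000, -0.2000).
‖u_2‖ = 3.0332, so e_2 = (-0.9891, -0.1319, -0.0659).
e_1·v_3 = 0.0000·4 + (-0.4472)·(-4) + 0.8944·(-3) = -0.8944; e_2·v_3 = (-0.9891)·4 + (-0.1319)·(-4) + (-0.0659)·(-3) = -3.2310.
u_3 = v_3 + 0.8944·e_1 + 3.2310·e_2 = (0.8043, -4.8261, -2.4130).
‖u_3‖ = 5.4554, so e_3 = (0.1474, -0.8847, -0.4423).

e_3 = (0.1474, -0.8847, -0.4423)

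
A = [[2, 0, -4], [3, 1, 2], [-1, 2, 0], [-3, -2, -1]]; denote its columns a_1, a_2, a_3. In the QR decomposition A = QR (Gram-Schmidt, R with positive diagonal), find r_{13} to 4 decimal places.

r_{13} = 0.2085

e_1 = a_1/‖a_1‖ = (2, 3, -1, -3)/4.7958 = (0.4170, 0.6255, -0.2085, -0.6255).
r_{13} = e_1·a_3 = 0.2085.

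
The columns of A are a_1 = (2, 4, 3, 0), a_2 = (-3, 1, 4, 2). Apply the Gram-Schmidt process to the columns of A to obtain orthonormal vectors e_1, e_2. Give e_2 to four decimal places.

e_2 = (-0.7160, -0.0736, 0.5755, 0.3881)

e_1 = a_1/‖a_1‖ = (2, 4, 3, 0)/5.3852 = (0.3714, 0.7428, 0.5571, 0.0000).
r_{12} = e_1·a_2 = 1.8570.
u_2 = a_2 − 1.8570·e_1 = (-3.6897, -0.3793, 2.9655, 2.0000).
‖u_2‖ = 5.1528, so e_2 = (-0.7160, -0.0736, 0.5755, 0.3881).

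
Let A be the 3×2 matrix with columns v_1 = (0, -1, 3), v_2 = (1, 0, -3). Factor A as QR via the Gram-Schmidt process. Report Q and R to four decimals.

Q = [[0.0000, 0.7255], [-0.3162, -0.6529], [0.9487, -0.2176]], R = [[3.1623, -2.8460], [0.0000, 1.3784]]

v_1 = (0, -1, 3); ‖v_1‖ = 3.1623, so q_1 = (0.0000, -0.3162, 0.9487).
q_1·v_2 = 0.0000·1 + (-0.3162)·0 + 0.9487·(-3) = -2.8460.
u_2 = v_2 + 2.8460·q_1 = (1.0000, -0.9000, -0.3000).
‖u_2‖ = 1.3784, so q_2 = (0.7255, -0.6529, -0.2176).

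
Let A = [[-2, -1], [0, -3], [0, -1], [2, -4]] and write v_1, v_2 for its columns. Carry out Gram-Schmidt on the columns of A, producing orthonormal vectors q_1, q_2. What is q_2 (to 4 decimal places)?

q_2 = (-0.5270, -0.6325, -0.2108, -0.5270)

q_1 = v_1/‖v_1‖ = (-2, 0, 0, 2)/2.8284 = (-0.7071, 0.0000, 0.0000, 0.7071).
r_{12} = q_1·v_2 = -2.1213.
u_2 = v_2 + 2.1213·q_1 = (-2.5000, -3.0000, -1.0000, -2.5000).
‖u_2‖ = 4.7434, so q_2 = (-0.5270, -0.6325, -0.2108, -0.5270).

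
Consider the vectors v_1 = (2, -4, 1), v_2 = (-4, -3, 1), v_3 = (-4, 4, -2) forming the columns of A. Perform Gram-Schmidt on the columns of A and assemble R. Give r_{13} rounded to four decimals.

r_{13} = -5.6737

e_1 = v_1/‖v_1‖ = (2, -4, 1)/4.5826 = (0.4364, -0.8729, 0.2182).
r_{13} = e_1·v_3 = -5.6737.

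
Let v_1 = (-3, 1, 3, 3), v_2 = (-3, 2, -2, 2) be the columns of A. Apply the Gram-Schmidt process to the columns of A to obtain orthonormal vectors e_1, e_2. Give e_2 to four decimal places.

e_2 = (-0.4460, 0.3935, -0.7783, 0.2011)

v_1 = (-3, 1, 3, 3); ‖v_1‖ = 5.2915, so e_1 = (-0.5669, 0.1890, 0.5669, 0.5669).
e_1·v_2 = (-0.5669)·(-3) + 0.1890·2 + 0.5669·(-2) + 0.5669·2 = 2.0788.
u_2 = v_2 − 2.0788·e_1 = (-1.8214, 1.6071, -3.1786, 0.8214).
‖u_2‖ = 4.0839, so e_2 = (-0.4460, 0.3935, -0.7783, 0.2011).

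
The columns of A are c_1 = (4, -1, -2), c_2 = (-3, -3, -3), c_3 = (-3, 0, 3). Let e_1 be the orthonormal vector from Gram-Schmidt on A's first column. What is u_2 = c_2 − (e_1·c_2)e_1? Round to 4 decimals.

u_2 = (-2.4286, -3.1429, -3.2857)

c_1 = (4, -1, -2); ‖c_1‖ = 4.5826, so e_1 = (0.8729, -0.2182, -0.4364).
e_1·c_2 = 0.8729·(-3) + (-0.2182)·(-3) + (-0.4364)·(-3) = -0.6547.
u_2 = c_2 + 0.6547·e_1 = (-2.4286, -3.1429, -3.2857).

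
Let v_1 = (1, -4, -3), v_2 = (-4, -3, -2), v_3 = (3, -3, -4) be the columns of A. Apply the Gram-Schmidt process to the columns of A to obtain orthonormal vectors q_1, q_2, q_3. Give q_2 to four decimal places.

q_2 = (-0.9797, -0.1826, -0.0830)

v_1 = (1, -4, -3); ‖v_1‖ = 5.0990, so q_1 = (0.1961, -0.7845, -0.5883).
q_1·v_2 = 0.1961·(-4) + (-0.7845)·(-3) + (-0.5883)·(-2) = 2.7456.
u_2 = v_2 − 2.7456·q_1 = (-4.5385, -0.8462, -0.3846).
‖u_2‖ = 4.6327, so q_2 = (-0.9797, -0.1826, -0.0830).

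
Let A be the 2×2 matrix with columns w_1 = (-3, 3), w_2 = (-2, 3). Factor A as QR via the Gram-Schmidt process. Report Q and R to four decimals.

w_1 = (-3, 3); ‖w_1‖ = 4.2426, so q_1 = (-0.7071, 0.7071).
q_1·w_2 = (-0.7071)·(-2) + 0.7071·3 = 3.5355.
u_2 = w_2 − 3.5355·q_1 = (0.5000, 0.5000).
‖u_2‖ = 0.7071, so q_2 = (0.7071, 0.7071).

Q = [[-0.7071, 0.7071], [0.7071, 0.7071]], R = [[4.2426, 3.5355], [0.0000, 0.7071]]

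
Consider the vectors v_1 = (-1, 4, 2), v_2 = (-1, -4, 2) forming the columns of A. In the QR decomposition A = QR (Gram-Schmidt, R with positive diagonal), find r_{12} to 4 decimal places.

r_{12} = -2.4004

q_1 = v_1/‖v_1‖ = (-1, 4, 2)/4.5826 = (-0.2182, 0.8729, 0.4364).
r_{12} = q_1·v_2 = -2.4004.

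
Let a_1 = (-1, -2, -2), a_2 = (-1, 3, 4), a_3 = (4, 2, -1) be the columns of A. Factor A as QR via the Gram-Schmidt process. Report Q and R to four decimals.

a_1 = (-1, -2, -2); ‖a_1‖ = 3.0000, so e_1 = (-0.3333, -0.6667, -0.6667).
e_1·a_2 = (-0.3333)·(-1) + (-0.6667)·3 + (-0.6667)·4 = -4.3333.
u_2 = a_2 + 4.3333·e_1 = (-2.4444, 0.1111, 1.1111).
‖u_2‖ = 2.6874, so e_2 = (-0.9096, 0.0413, 0.4134).
e_1·a_3 = (-0.3333)·4 + (-0.6667)·2 + (-0.6667)·(-1) = -2.0000; e_2·a_3 = (-0.9096)·4 + 0.0413·2 + 0.4134·(-1) = -3.9691.
u_3 = a_3 + 2.0000·e_1 + 3.9691·e_2 = (-0.2769, 0.8308, -0.6923).
‖u_3‖ = 1.1163, so e_3 = (-0.2481, 0.7442, -0.6202).

Q = [[-0.3333, -0.9096, -0.2481], [-0.6667, 0.0413, 0.7442], [-0.6667, 0.4134, -0.6202]], R = [[3.0000, -4.3333, -2.0000], [0.0000, 2.6874, -3.9691], [0.0000, 0.0000, 1.1163]]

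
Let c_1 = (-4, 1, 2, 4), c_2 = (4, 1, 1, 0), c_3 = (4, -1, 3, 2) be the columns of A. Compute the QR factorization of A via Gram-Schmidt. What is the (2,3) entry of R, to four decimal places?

r_{23} = 4.6237

c_1 = (-4, 1, 2, 4); ‖c_1‖ = 6.0828, so q_1 = (-0.6576, 0.1644, 0.3288, 0.6576).
q_1·c_2 = (-0.6576)·4 + 0.1644·1 + 0.3288·1 + 0.6576·0 = -2.1372.
u_2 = c_2 + 2.1372·q_1 = (2.5946, 1.3514, 1.7027, 1.4054).
‖u_2‖ = 3.6650, so q_2 = (0.7079, 0.3687, 0.4646, 0.3835).
r_{23} = q_2·c_3 = 4.6237.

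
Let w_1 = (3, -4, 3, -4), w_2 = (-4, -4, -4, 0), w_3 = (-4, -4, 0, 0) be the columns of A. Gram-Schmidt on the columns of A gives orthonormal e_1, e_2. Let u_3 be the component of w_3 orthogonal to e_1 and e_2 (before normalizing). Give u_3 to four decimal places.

e_1 = w_1/‖w_1‖ = (3, -4, 3, -4)/7.0711 = (0.4243, -0.5657, 0.4243, -0.5657).
r_{12} = e_1·w_2 = -1.1314.
u_2 = w_2 + 1.1314·e_1 = (-3.5200, -4.6400, -3.5200, -0.6400).
‖u_2‖ = 6.8352, so e_2 = (-0.5150, -0.6788, -0.5150, -0.0936).
r_{13} = e_1·w_3 = 0.5657; r_{23} = e_2·w_3 = 4.7753.
u_3 = w_3 − 0.5657·e_1 − 4.7753·e_2 = (-1.7808, -0.4384, 2.2192, 0.7671).

u_3 = (-1.7808, -0.4384, 2.2192, 0.7671)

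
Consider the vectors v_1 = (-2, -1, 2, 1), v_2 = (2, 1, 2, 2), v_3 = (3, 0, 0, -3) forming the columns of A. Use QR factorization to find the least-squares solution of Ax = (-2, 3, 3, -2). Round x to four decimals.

x = (0.9078, 0.0071, 0.4539)

v_1 = (-2, -1, 2, 1); ‖v_1‖ = 3.1623, so q_1 = (-0.6325, -0.3162, 0.6325, 0.3162).
q_1·v_2 = (-0.6325)·2 + (-0.3162)·1 + 0.6325·2 + 0.3162·2 = 0.3162.
u_2 = v_2 − 0.3162·q_1 = (2.2000, 1.1000, 1.8000, 1.9000).
‖u_2‖ = 3.5917, so q_2 = (0.6125, 0.3063, 0.5012, 0.5290).
q_1·v_3 = (-0.6325)·3 + (-0.3162)·0 + 0.6325·0 + 0.3162·(-3) = -2.8460; q_2·v_3 = 0.6125·3 + 0.3063·0 + 0.5012·0 + 0.5290·(-3) = 0.2506.
u_3 = v_3 + 2.8460·q_1 − 0.2506·q_2 = (1.0465, -0.9767, 1.6744, -2.2326).
‖u_3‖ = 3.1364, so q_3 = (0.3337, -0.3114, 0.5339, -0.7118).
Qᵀb = (1.5811, 0.1392, 1.4236).
Back-substitute: x_3 = 1.4236/3.1364 = 0.4539.
x_2 = (0.1392 − 0.2506·0.4539)/3.5917 = 0.0071.
x_1 = (1.5811 − 0.3162·0.0071 + 2.8460·0.4539)/3.1623 = 0.9078.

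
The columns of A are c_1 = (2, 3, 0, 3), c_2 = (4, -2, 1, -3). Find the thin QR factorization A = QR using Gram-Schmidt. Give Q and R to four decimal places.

Q = [[0.4264, 0.8798], [0.6396, -0.1984], [0.0000, 0.1898], [0.6396, -0.3881]], R = [[4.6904, -1.4924], [0.0000, 5.2700]]

c_1 = (2, 3, 0, 3); ‖c_1‖ = 4.6904, so e_1 = (0.4264, 0.6396, 0.0000, 0.6396).
e_1·c_2 = 0.4264·4 + 0.6396·(-2) + 0.0000·1 + 0.6396·(-3) = -1.4924.
u_2 = c_2 + 1.4924·e_1 = (4.6364, -1.0455, 1.0000, -2.0455).
‖u_2‖ = 5.2700, so e_2 = (0.8798, -0.1984, 0.1898, -0.3881).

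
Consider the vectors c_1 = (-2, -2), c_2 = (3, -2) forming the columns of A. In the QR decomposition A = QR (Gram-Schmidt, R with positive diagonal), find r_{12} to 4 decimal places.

r_{12} = -0.7071

c_1 = (-2, -2); ‖c_1‖ = 2.8284, so e_1 = (-0.7071, -0.7071).
r_{12} = e_1·c_2 = -0.7071.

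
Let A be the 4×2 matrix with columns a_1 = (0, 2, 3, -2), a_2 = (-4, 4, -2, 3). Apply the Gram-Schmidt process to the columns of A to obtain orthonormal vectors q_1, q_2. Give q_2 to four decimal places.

q_2 = (-0.6026, 0.6735, -0.1950, 0.3811)

a_1 = (0, 2, 3, -2); ‖a_1‖ = 4.1231, so q_1 = (0.0000, 0.4851, 0.7276, -0.4851).
q_1·a_2 = 0.0000·(-4) + 0.4851·4 + 0.7276·(-2) + (-0.4851)·3 = -0.9701.
u_2 = a_2 + 0.9701·q_1 = (-4.0000, 4.4706, -1.2941, 2.5294).
‖u_2‖ = 6.6377, so q_2 = (-0.6026, 0.6735, -0.1950, 0.3811).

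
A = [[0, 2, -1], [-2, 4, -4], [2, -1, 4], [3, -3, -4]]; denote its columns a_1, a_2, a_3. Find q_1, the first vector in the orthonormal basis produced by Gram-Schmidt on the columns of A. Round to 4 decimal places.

q_1 = (0.0000, -0.4851, 0.4851, 0.7276)

q_1 = a_1/‖a_1‖ = (0, -2, 2, 3)/4.1231 = (0.0000, -0.4851, 0.4851, 0.7276).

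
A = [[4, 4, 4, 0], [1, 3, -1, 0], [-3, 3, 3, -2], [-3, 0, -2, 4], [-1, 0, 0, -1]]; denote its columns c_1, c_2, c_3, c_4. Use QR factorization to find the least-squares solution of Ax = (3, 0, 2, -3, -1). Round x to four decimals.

x = (0.2078, 0.0788, 0.5217, -0.2945)

c_1 = (4, 1, -3, -3, -1); ‖c_1‖ = 6.0000, so q_1 = (0.6667, 0.1667, -0.5000, -0.5000, -0.1667).
q_1·c_2 = 0.6667·4 + 0.1667·3 + (-0.5000)·3 + (-0.5000)·0 + (-0.1667)·0 = 1.6667.
u_2 = c_2 − 1.6667·q_1 = (2.8889, 2.7222, 3.8333, 0.8333, 0.2778).
‖u_2‖ = 5.5877, so q_2 = (0.5170, 0.4872, 0.6860, 0.1491, 0.0497).
q_1·c_3 = 0.6667·4 + 0.1667·(-1) + (-0.5000)·3 + (-0.5000)·(-2) + (-0.1667)·0 = 2.0000; q_2·c_3 = 0.5170·4 + 0.4872·(-1) + 0.6860·3 + 0.1491·(-2) + 0.0497·0 = 3.3407.
u_3 = c_3 − 2.0000·q_1 − 3.3407·q_2 = (0.9395, -2.9609, 1.7082, -1.4982, 0.1673).
‖u_3‖ = 3.8523, so q_3 = (0.2439, -0.7686, 0.4434, -0.3889, 0.0434).
q_1·c_4 = 0.6667·0 + 0.1667·0 + (-0.5000)·(-2) + (-0.5000)·4 + (-0.1667)·(-1) = -0.8333; q_2·c_4 = 0.5170·0 + 0.4872·0 + 0.6860·(-2) + 0.1491·4 + 0.0497·(-1) = -0.8252; q_3·c_4 = 0.2439·0 + (-0.7686)·0 + 0.4434·(-2) + (-0.3889)·4 + 0.0434·(-1) = -2.4860.
u_4 = c_4 + 0.8333·q_1 + 0.8252·q_2 + 2.4860·q_3 = (1.5885, -1.3698, -0.7482, 2.7396, -0.9899).
‖u_4‖ = 3.6667, so q_4 = (0.4332, -0.3736, -0.2041, 0.7472, -0.2700).
Qᵀb = (2.6667, 2.4260, 2.7418, -1.0799).
Back-substitute: x_4 = -1.0799/3.6667 = -0.2945.
x_3 = (2.7418 + 2.4860·(-0.2945))/3.8523 = 0.5217.
x_2 = (2.4260 − 3.3407·0.5217 + 0.8252·(-0.2945))/5.5877 = 0.0788.
x_1 = (2.6667 − 1.6667·0.0788 − 2.0000·0.5217 + 0.8333·(-0.2945))/6.0000 = 0.2078.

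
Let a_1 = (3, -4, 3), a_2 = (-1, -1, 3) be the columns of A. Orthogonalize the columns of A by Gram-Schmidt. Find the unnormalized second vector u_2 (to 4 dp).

u_2 = (-1.8824, 0.1765, 2.1176)

a_1 = (3, -4, 3); ‖a_1‖ = 5.8310, so q_1 = (0.5145, -0.6860, 0.5145).
q_1·a_2 = 0.5145·(-1) + (-0.6860)·(-1) + 0.5145·3 = 1.7150.
u_2 = a_2 − 1.7150·q_1 = (-1.8824, 0.1765, 2.1176).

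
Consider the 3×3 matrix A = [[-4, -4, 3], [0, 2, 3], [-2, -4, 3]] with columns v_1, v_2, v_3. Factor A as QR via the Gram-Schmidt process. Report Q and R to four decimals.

v_1 = (-4, 0, -2); ‖v_1‖ = 4.4721, so q_1 = (-0.8944, 0.0000, -0.4472).
q_1·v_2 = (-0.8944)·(-4) + 0.0000·2 + (-0.4472)·(-4) = 5.3666.
u_2 = v_2 − 5.3666·q_1 = (0.8000, 2.0000, -1.6000).
‖u_2‖ = 2.6833, so q_2 = (0.2981, 0.7454, -0.5963).
q_1·v_3 = (-0.8944)·3 + 0.0000·3 + (-0.4472)·3 = -4.0249; q_2·v_3 = 0.2981·3 + 0.7454·3 + (-0.5963)·3 = 1.3416.
u_3 = v_3 + 4.0249·q_1 − 1.3416·q_2 = (-1.0000, 2.0000, 2.0000).
‖u_3‖ = 3.0000, so q_3 = (-0.3333, 0.6667, 0.6667).

Q = [[-0.8944, 0.2981, -0.3333], [0.0000, 0.7454, 0.6667], [-0.4472, -0.5963, 0.6667]], R = [[4.4721, 5.3666, -4.0249], [0.0000, 2.6833, 1.3416], [0.0000, 0.0000, 3.0000]]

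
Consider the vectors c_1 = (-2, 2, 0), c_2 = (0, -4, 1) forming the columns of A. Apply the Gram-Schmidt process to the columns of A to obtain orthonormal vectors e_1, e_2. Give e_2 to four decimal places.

e_2 = (-0.6667, -0.6667, 0.3333)

e_1 = c_1/‖c_1‖ = (-2, 2, 0)/2.8284 = (-0.7071, 0.7071, 0.0000).
r_{12} = e_1·c_2 = -2.8284.
u_2 = c_2 + 2.8284·e_1 = (-2.0000, -2.0000, 1.0000).
‖u_2‖ = 3.0000, so e_2 = (-0.6667, -0.6667, 0.3333).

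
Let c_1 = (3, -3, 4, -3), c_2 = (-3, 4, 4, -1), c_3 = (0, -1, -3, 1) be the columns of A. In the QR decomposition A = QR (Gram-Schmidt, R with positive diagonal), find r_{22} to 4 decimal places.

q_1 = c_1/‖c_1‖ = (3, -3, 4, -3)/6.5574 = (0.4575, -0.4575, 0.6100, -0.4575).
r_{12} = q_1·c_2 = -0.3050.
u_2 = c_2 + 0.3050·q_1 = (-2.8605, 3.8605, 4.1860, -1.1395).
r_{22} = ‖u_2‖ = 6.4736.

r_{22} = 6.4736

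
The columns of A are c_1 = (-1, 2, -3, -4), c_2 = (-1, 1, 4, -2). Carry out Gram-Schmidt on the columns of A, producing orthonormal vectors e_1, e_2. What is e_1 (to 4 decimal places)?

e_1 = (-0.1826, 0.3651, -0.5477, -0.7303)

e_1 = c_1/‖c_1‖ = (-1, 2, -3, -4)/5.4772 = (-0.1826, 0.3651, -0.5477, -0.7303).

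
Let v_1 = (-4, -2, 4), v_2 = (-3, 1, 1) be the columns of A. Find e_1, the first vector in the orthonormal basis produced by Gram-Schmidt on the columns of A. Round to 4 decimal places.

v_1 = (-4, -2, 4); ‖v_1‖ = 6.0000, so e_1 = (-0.6667, -0.3333, 0.6667).

e_1 = (-0.6667, -0.3333, 0.6667)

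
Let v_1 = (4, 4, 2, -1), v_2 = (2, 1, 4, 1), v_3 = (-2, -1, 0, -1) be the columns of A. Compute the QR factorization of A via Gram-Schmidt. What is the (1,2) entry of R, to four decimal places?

e_1 = v_1/‖v_1‖ = (4, 4, 2, -1)/6.0828 = (0.6576, 0.6576, 0.3288, -0.1644).
r_{12} = e_1·v_2 = 3.1236.

r_{12} = 3.1236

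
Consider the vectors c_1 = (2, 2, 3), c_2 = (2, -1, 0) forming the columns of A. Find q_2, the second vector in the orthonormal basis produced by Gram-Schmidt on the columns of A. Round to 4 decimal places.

c_1 = (2, 2, 3); ‖c_1‖ = 4.1231, so q_1 = (0.4851, 0.4851, 0.7276).
q_1·c_2 = 0.4851·2 + 0.4851·(-1) + 0.7276·0 = 0.4851.
u_2 = c_2 − 0.4851·q_1 = (1.7647, -1.2353, -0.3529).
‖u_2‖ = 2.1828, so q_2 = (0.8085, -0.5659, -0.1617).

q_2 = (0.8085, -0.5659, -0.1617)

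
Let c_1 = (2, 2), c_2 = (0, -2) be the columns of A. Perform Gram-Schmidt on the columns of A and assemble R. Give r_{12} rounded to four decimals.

c_1 = (2, 2); ‖c_1‖ = 2.8284, so e_1 = (0.7071, 0.7071).
r_{12} = e_1·c_2 = -1.4142.

r_{12} = -1.4142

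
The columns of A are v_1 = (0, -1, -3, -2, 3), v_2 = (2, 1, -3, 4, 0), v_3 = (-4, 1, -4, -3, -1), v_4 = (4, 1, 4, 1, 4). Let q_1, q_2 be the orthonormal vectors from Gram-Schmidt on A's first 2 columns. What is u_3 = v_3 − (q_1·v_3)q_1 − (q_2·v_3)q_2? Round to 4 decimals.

u_3 = (-3.5333, 1.8420, -2.8739, -0.8493, -2.8261)

q_1 = v_1/‖v_1‖ = (0, -1, -3, -2, 3)/4.7958 = (0.0000, -0.2085, -0.6255, -0.4170, 0.6255).
r_{12} = q_1·v_2 = 0.0000.
u_2 = v_2 − 0.0000·q_1 = (2.0000, 1.0000, -3.0000, 4.0000, 0.0000).
‖u_2‖ = 5.4772, so q_2 = (0.3651, 0.1826, -0.5477, 0.7303, 0.0000).
r_{13} = q_1·v_3 = 2.9192; r_{23} = q_2·v_3 = -1.2780.
u_3 = v_3 − 2.9192·q_1 + 1.2780·q_2 = (-3.5333, 1.8420, -2.8739, -0.8493, -2.8261).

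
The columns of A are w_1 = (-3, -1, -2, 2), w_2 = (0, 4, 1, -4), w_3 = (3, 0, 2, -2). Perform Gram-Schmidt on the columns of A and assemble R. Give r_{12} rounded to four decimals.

q_1 = w_1/‖w_1‖ = (-3, -1, -2, 2)/4.2426 = (-0.7071, -0.2357, -0.4714, 0.4714).
r_{12} = q_1·w_2 = -3.2998.

r_{12} = -3.2998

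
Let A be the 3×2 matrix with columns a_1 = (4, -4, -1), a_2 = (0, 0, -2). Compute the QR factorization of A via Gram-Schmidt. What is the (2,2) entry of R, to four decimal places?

r_{22} = 1.9695

a_1 = (4, -4, -1); ‖a_1‖ = 5.7446, so q_1 = (0.6963, -0.6963, -0.1741).
q_1·a_2 = 0.6963·0 + (-0.6963)·0 + (-0.1741)·(-2) = 0.3482.
u_2 = a_2 − 0.3482·q_1 = (-0.2424, 0.2424, -1.9394).
r_{22} = ‖u_2‖ = 1.9695.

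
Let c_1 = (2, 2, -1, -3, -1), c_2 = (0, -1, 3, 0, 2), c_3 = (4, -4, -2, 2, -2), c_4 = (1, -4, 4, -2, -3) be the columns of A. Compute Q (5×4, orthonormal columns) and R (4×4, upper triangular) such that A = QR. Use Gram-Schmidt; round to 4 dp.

c_1 = (2, 2, -1, -3, -1); ‖c_1‖ = 4.3589, so q_1 = (0.4588, 0.4588, -0.2294, -0.6882, -0.2294).
q_1·c_2 = 0.4588·0 + 0.4588·(-1) + (-0.2294)·3 + (-0.6882)·0 + (-0.2294)·2 = -1.6059.
u_2 = c_2 + 1.6059·q_1 = (0.7368, -0.2632, 2.6316, -1.1053, 1.6316).
‖u_2‖ = 3.3795, so q_2 = (0.2180, -0.0779, 0.7787, -0.3270, 0.4828).
q_1·c_3 = 0.4588·4 + 0.4588·(-4) + (-0.2294)·(-2) + (-0.6882)·2 + (-0.2294)·(-2) = -0.4588; q_2·c_3 = 0.2180·4 + (-0.0779)·(-4) + 0.7787·(-2) + (-0.3270)·2 + 0.4828·(-2) = -1.9934.
u_3 = c_3 + 0.4588·q_1 + 1.9934·q_2 = (4.6452, -3.9447, -0.5530, 1.0323, -1.1429).
‖u_3‖ = 6.3100, so q_3 = (0.7362, -0.6252, -0.0876, 0.1636, -0.1811).
q_1·c_4 = 0.4588·1 + 0.4588·(-4) + (-0.2294)·4 + (-0.6882)·(-2) + (-0.2294)·(-3) = -0.2294; q_2·c_4 = 0.2180·1 + (-0.0779)·(-4) + 0.7787·4 + (-0.3270)·(-2) + 0.4828·(-3) = 2.8500; q_3·c_4 = 0.7362·1 + (-0.6252)·(-4) + (-0.0876)·4 + 0.1636·(-2) + (-0.1811)·(-3) = 3.1024.
u_4 = c_4 + 0.2294·q_1 − 2.8500·q_2 − 3.1024·q_3 = (-1.8000, -1.7333, 2.0000, -1.7333, -3.8667).
‖u_4‖ = 5.3104, so q_4 = (-0.3390, -0.3264, 0.3766, -0.3264, -0.7281).

Q = [[0.4588, 0.2180, 0.7362, -0.3390], [0.4588, -0.0779, -0.6252, -0.3264], [-0.2294, 0.7787, -0.0876, 0.3766], [-0.6882, -0.3270, 0.1636, -0.3264], [-0.2294, 0.4828, -0.1811, -0.7281]], R = [[4.3589, -1.6059, -0.4588, -0.2294], [0.0000, 3.3795, -1.9934, 2.8500], [0.0000, 0.0000, 6.3100, 3.1024], [0.0000, 0.0000, 0.0000, 5.3104]]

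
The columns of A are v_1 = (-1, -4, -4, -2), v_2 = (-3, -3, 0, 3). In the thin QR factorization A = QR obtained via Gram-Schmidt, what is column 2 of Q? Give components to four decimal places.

v_1 = (-1, -4, -4, -2); ‖v_1‖ = 6.0828, so e_1 = (-0.1644, -0.6576, -0.6576, -0.3288).
e_1·v_2 = (-0.1644)·(-3) + (-0.6576)·(-3) + (-0.6576)·0 + (-0.3288)·3 = 1.4796.
u_2 = v_2 − 1.4796·e_1 = (-2.7568, -2.0270, 0.9730, 3.4865).
‖u_2‖ = 4.9810, so e_2 = (-0.5534, -0.4069, 0.1953, 0.7000).

e_2 = (-0.5534, -0.4069, 0.1953, 0.7000)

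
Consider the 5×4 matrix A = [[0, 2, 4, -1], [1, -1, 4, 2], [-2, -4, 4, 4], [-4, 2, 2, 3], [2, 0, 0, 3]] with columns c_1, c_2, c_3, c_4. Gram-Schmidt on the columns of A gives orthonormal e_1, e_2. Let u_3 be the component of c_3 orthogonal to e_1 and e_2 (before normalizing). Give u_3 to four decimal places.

u_3 = (4.6795, 4.1538, 1.6538, 0.7051, 0.9872)

e_1 = c_1/‖c_1‖ = (0, 1, -2, -4, 2)/5.0000 = (0.0000, 0.2000, -0.4000, -0.8000, 0.4000).
r_{12} = e_1·c_2 = -0.2000.
u_2 = c_2 + 0.2000·e_1 = (2.0000, -0.9600, -4.0800, 1.8400, 0.0800).
‖u_2‖ = 4.9960, so e_2 = (0.4003, -0.1922, -0.8167, 0.3683, 0.0160).
r_{13} = e_1·c_3 = -2.4000; r_{23} = e_2·c_3 = -1.6974.
u_3 = c_3 + 2.4000·e_1 + 1.6974·e_2 = (4.6795, 4.1538, 1.6538, 0.7051, 0.9872).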